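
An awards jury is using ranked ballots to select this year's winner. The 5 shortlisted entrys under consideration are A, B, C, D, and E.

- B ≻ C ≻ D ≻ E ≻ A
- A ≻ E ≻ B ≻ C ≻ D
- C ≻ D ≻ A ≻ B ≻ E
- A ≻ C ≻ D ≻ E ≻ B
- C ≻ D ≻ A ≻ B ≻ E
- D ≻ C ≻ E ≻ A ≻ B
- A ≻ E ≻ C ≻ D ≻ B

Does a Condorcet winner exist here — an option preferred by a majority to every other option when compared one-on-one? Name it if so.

Head-to-head results (7 voters total):
A vs B: A wins 6–1.
A vs C: C wins 4–3.
A vs D: D wins 4–3.
A vs E: A wins 5–2.
B vs C: C wins 5–2.
B vs D: D wins 5–2.
B vs E: E wins 4–3.
C vs D: C wins 6–1.
C vs E: C wins 5–2.
D vs E: D wins 5–2.
C beats each rival — A (4–3), B (5–2), D (6–1), E (5–2) — so C is the Condorcet winner.

C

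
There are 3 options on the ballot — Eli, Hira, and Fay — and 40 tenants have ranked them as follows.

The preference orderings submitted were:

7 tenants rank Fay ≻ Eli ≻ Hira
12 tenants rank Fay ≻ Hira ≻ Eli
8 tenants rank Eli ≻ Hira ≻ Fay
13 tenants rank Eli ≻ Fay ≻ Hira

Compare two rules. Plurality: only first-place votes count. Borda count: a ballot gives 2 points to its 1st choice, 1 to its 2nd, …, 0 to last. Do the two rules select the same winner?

Plurality first-place counts: Eli 21, Hira 0, Fay 19 → Eli.
Borda totals: Eli 49, Hira 20, Fay 51 → Fay.
The two rules disagree: plurality picks Eli, Borda picks Fay.

No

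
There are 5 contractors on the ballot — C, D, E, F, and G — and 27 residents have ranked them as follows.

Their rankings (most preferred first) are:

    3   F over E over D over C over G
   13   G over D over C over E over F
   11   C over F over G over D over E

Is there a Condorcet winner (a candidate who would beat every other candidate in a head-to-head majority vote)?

No

Head-to-head results (27 voters total):
C vs D: D wins 16–11.
C vs E: C wins 24–3.
C vs F: C wins 24–3.
C vs G: C wins 14–13.
D vs E: D wins 24–3.
D vs F: F wins 14–13.
D vs G: G wins 24–3.
E vs F: F wins 14–13.
E vs G: G wins 24–3.
F vs G: F wins 14–13.
No candidate beats all others: C beats F beats D beats C, a majority cycle.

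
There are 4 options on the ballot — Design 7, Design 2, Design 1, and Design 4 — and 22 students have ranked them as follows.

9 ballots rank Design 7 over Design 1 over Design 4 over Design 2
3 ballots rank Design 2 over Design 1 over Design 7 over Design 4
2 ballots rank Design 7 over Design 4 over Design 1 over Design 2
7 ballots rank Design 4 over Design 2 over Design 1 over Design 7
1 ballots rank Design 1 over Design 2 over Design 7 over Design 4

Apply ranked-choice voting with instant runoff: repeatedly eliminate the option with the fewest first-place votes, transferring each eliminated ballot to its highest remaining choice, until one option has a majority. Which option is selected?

Design 7

Round 1: Design 7 11, Design 4 7, Design 2 3, Design 1 1. Design 1 has the fewest and is eliminated.
Round 2: Design 7 11, Design 4 7, Design 2 4. Design 2 has the fewest and is eliminated.
Round 3: Design 7 15, Design 4 7. Design 7 has a majority.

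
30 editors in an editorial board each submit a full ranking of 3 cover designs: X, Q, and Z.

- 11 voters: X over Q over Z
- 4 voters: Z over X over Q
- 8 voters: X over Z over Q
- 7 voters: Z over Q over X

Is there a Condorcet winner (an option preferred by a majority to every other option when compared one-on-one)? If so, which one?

Head-to-head results (30 voters total):
X vs Q: X wins 23–7.
X vs Z: X wins 19–11.
Q vs Z: Z wins 19–11.
X beats each rival — Q (23–7), Z (19–11) — so X is the Condorcet winner.

X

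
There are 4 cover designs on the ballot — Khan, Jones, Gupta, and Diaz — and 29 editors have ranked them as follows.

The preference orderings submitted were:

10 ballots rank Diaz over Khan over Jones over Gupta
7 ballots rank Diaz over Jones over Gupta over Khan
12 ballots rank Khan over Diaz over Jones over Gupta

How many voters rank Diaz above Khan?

Ballots ranking Diaz above Khan: 10+7 = 17.
Ballots ranking Khan above Diaz: 12.
So 17 of 29 voters prefer Diaz to Khan.

17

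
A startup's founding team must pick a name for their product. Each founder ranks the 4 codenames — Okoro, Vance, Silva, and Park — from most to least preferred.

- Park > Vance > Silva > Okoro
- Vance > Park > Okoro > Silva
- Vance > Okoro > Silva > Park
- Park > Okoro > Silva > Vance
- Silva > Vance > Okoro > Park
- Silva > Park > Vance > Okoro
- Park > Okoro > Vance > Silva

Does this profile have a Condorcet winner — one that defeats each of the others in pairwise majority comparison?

Yes

Head-to-head results (7 voters total):
Okoro vs Vance: Vance wins 5–2.
Okoro vs Silva: Okoro wins 4–3.
Okoro vs Park: Park wins 5–2.
Vance vs Silva: Vance wins 4–3.
Vance vs Park: Park wins 4–3.
Silva vs Park: Park wins 4–3.
Park beats each rival — Okoro (5–2), Vance (4–3), Silva (4–3) — so Park is the Condorcet winner.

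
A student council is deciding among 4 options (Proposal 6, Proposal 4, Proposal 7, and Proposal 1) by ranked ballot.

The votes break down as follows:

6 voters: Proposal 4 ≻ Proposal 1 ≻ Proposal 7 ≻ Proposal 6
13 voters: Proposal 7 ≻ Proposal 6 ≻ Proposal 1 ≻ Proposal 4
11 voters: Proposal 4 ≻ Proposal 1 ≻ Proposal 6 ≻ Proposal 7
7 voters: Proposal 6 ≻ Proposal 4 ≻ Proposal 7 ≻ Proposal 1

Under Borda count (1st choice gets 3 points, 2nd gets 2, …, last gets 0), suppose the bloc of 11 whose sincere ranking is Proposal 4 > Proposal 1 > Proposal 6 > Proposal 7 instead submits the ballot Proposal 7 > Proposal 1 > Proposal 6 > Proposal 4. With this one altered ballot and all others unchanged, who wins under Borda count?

Proposal 7

Borda totals with the altered ballot: Proposal 6 58, Proposal 4 32, Proposal 7 85, Proposal 1 47.
The switch changes the winner from Proposal 4 to Proposal 7.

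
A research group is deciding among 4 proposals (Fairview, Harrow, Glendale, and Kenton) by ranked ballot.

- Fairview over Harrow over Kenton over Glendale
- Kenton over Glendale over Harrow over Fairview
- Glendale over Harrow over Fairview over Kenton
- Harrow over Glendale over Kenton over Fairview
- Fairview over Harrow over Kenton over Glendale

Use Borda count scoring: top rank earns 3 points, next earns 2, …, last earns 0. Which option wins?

Borda scores:
  Fairview: 3 + 0 + 1 + 0 + 3 = 7
  Harrow: 2 + 1 + 2 + 3 + 2 = 10
  Glendale: 0 + 2 + 3 + 2 + 0 = 7
  Kenton: 1 + 3 + 0 + 1 + 1 = 6
Harrow has the highest total.

Harrow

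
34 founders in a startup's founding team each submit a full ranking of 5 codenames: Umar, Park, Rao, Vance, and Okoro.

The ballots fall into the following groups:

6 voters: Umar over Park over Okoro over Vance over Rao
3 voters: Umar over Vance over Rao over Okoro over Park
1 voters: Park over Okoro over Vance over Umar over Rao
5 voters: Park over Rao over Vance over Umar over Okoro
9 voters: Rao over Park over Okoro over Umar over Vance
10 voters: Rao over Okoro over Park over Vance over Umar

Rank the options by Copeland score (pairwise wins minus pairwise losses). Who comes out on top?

Rao

Pairwise results:
  Umar vs Park: Park wins 25–9.
  Umar vs Rao: Rao wins 24–10.
  Umar vs Vance: Umar wins 18–16.
  Umar vs Okoro: Okoro wins 20–14.
  Park vs Rao: Rao wins 22–12.
  Park vs Vance: Park wins 31–3.
  Park vs Okoro: Park wins 21–13.
  Rao vs Vance: Rao wins 24–10.
  Rao vs Okoro: Rao wins 27–7.
  Vance vs Okoro: Okoro wins 26–8.
Copeland scores (wins − losses):
  Umar: 1 − 3 = -2
  Park: 3 − 1 = 2
  Rao: 4 − 0 = 4
  Vance: 0 − 4 = -4
  Okoro: 2 − 2 = 0
Rao has the best Copeland score.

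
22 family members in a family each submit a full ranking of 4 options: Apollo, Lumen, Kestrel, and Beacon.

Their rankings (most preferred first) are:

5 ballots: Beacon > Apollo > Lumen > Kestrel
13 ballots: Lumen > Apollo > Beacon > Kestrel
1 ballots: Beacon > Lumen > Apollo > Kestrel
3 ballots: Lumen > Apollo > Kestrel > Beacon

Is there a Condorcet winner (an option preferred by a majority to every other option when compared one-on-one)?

Head-to-head results (22 voters total):
Apollo vs Lumen: Lumen wins 17–5.
Apollo vs Kestrel: Apollo wins 22–0.
Apollo vs Beacon: Apollo wins 16–6.
Lumen vs Kestrel: Lumen wins 22–0.
Lumen vs Beacon: Lumen wins 16–6.
Kestrel vs Beacon: Beacon wins 19–3.
Lumen beats each rival — Apollo (17–5), Kestrel (22–0), Beacon (16–6) — so Lumen is the Condorcet winner.

Yes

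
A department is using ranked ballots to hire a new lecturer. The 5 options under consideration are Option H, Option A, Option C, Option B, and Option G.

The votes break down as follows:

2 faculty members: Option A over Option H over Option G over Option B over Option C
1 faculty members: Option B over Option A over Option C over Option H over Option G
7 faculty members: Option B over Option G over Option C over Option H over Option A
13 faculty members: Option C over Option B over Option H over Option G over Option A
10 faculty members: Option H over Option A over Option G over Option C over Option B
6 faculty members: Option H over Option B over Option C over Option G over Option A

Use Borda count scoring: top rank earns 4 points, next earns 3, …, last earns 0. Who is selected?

Option H

Borda scores:
  Option H: 2·3 + 1 + 7·1 + 13·2 + 10·4 + 6·4 = 104
  Option A: 2·4 + 3 + 7·0 + 13·0 + 10·3 + 6·0 = 41
  Option C: 2·0 + 2 + 7·2 + 13·4 + 10·1 + 6·2 = 90
  Option B: 2·1 + 4 + 7·4 + 13·3 + 10·0 + 6·3 = 91
  Option G: 2·2 + 0 + 7·3 + 13·1 + 10·2 + 6·1 = 64
Option H has the highest total.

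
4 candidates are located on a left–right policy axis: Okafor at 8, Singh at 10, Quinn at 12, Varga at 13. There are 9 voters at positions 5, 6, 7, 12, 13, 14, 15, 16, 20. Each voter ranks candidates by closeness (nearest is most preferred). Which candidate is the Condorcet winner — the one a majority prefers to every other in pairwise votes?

Varga

With single-peaked preferences on a line, the Condorcet winner is the candidate closest to the median voter.
The median voter (position 13) is closest to Varga at 13.
Check: Varga vs Okafor — voters closer to Varga: 6 of 9.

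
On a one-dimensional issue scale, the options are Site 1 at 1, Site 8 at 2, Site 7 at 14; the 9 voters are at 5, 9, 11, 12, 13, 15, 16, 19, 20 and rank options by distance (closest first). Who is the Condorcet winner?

Site 7

With single-peaked preferences on a line, the Condorcet winner is the candidate closest to the median voter.
The median voter (position 13) is closest to Site 7 at 14.
Check: Site 7 vs Site 1 — voters closer to Site 7: 8 of 9.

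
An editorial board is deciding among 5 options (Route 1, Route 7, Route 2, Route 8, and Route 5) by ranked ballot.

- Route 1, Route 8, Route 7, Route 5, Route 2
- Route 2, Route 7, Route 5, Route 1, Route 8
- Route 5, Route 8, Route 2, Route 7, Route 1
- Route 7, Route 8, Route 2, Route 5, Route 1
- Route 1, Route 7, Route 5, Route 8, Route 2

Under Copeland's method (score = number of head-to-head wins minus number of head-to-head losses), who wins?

Route 7

Pairwise results:
  Route 1 vs Route 7: Route 7 wins 3–2.
  Route 1 vs Route 2: Route 2 wins 3–2.
  Route 1 vs Route 8: Route 1 wins 3–2.
  Route 1 vs Route 5: Route 5 wins 3–2.
  Route 7 vs Route 2: Route 7 wins 3–2.
  Route 7 vs Route 8: Route 7 wins 3–2.
  Route 7 vs Route 5: Route 7 wins 4–1.
  Route 2 vs Route 8: Route 8 wins 4–1.
  Route 2 vs Route 5: Route 5 wins 3–2.
  Route 8 vs Route 5: Route 5 wins 3–2.
Copeland scores (wins − losses):
  Route 1: 1 − 3 = -2
  Route 7: 4 − 0 = 4
  Route 2: 1 − 3 = -2
  Route 8: 1 − 3 = -2
  Route 5: 3 − 1 = 2
Route 7 has the best Copeland score.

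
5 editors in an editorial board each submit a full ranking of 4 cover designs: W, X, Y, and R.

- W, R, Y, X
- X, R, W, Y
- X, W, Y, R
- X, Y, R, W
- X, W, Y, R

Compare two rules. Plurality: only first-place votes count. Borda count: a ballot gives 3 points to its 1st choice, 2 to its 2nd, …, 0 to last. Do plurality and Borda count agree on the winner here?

Yes

Plurality first-place counts: W 1, X 4, Y 0, R 0 → X.
Borda totals: W 8, X 12, Y 5, R 5 → X.
The two rules agree on X.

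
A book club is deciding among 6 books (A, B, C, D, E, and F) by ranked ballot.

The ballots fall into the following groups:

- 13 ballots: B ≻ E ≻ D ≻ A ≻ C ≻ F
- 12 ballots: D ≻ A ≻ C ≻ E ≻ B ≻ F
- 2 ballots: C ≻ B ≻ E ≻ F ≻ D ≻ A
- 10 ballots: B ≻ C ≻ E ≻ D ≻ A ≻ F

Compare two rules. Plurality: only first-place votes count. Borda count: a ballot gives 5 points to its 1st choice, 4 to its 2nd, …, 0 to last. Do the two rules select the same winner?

Plurality first-place counts: A 0, B 23, C 2, D 12, E 0, F 0 → B.
Borda totals: A 84, B 135, C 99, D 121, E 112, F 4 → B.
The two rules agree on B.

Yes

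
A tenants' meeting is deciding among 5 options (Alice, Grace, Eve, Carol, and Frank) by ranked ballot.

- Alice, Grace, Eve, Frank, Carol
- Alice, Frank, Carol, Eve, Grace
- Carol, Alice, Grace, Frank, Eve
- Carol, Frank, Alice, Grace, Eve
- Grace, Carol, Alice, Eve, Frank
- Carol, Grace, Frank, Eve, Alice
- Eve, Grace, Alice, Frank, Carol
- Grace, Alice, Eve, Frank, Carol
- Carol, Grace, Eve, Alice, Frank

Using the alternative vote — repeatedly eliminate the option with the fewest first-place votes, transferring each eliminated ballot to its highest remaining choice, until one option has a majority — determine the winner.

Carol

Round 1: Carol 4, Alice 2, Grace 2, Eve 1, Frank 0. Frank has the fewest and is eliminated.
Round 2: Carol 4, Alice 2, Grace 2, Eve 1. Eve has the fewest and is eliminated.
Round 3: Carol 4, Grace 3, Alice 2. Alice has the fewest and is eliminated.
Round 4: Carol 5, Grace 4. Carol has a majority.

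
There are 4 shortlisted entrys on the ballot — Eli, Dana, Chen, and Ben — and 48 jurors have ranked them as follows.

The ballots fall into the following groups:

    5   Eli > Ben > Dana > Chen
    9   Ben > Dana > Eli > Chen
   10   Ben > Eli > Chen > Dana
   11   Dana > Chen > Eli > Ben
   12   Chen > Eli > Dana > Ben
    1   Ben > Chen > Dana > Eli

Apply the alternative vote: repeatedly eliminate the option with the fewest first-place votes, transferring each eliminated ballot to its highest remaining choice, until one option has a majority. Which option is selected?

Round 1: Ben 20, Chen 12, Dana 11, Eli 5. Eli has the fewest and is eliminated.
Round 2: Ben 25, Chen 12, Dana 11. Ben has a majority.

Ben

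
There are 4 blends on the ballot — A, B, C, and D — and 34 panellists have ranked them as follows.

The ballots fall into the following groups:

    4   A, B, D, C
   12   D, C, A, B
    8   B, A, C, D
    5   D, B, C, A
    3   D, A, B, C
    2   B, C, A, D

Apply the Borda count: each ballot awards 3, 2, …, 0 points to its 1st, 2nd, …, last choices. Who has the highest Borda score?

D

Borda scores:
  A: 4·3 + 12·1 + 8·2 + 5·0 + 3·2 + 2·1 = 48
  B: 4·2 + 12·0 + 8·3 + 5·2 + 3·1 + 2·3 = 51
  C: 4·0 + 12·2 + 8·1 + 5·1 + 3·0 + 2·2 = 41
  D: 4·1 + 12·3 + 8·0 + 5·3 + 3·3 + 2·0 = 64
D has the highest total.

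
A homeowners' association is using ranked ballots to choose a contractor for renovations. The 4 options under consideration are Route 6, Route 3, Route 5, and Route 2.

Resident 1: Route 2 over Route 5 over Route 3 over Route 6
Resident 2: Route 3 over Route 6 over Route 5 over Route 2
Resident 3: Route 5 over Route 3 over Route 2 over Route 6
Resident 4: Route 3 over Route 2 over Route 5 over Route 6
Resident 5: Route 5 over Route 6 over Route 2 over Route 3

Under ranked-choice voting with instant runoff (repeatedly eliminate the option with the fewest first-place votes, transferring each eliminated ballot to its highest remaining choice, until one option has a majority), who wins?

Round 1: Route 3 2, Route 5 2, Route 2 1, Route 6 0. Route 6 has the fewest and is eliminated.
Round 2: Route 3 2, Route 5 2, Route 2 1. Route 2 has the fewest and is eliminated.
Round 3: Route 5 3, Route 3 2. Route 5 has a majority.

Route 5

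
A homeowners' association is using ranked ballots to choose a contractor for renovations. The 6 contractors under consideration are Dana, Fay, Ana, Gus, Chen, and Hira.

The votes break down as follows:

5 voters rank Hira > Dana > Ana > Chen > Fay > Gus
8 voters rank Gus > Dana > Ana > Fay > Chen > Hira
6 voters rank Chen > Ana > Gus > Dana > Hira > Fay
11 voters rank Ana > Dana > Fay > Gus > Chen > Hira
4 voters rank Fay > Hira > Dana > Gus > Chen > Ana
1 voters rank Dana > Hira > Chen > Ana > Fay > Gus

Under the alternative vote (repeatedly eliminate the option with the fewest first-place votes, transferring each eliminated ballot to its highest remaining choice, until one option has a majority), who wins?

Round 1: Ana 11, Gus 8, Chen 6, Hira 5, Fay 4, Dana 1. Dana has the fewest and is eliminated.
Round 2: Ana 11, Gus 8, Chen 6, Hira 6, Fay 4. Fay has the fewest and is eliminated.
Round 3: Ana 11, Hira 10, Gus 8, Chen 6. Chen has the fewest and is eliminated.
Round 4: Ana 17, Hira 10, Gus 8. Gus has the fewest and is eliminated.
Round 5: Ana 25, Hira 10. Ana has a majority.

Ana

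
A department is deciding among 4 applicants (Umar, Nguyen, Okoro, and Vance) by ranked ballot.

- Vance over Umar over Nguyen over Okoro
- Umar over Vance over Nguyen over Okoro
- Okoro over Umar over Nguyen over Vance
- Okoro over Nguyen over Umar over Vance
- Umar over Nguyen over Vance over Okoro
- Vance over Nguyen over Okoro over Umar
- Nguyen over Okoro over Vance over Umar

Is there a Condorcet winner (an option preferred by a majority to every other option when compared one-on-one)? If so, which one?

Head-to-head results (7 voters total):
Umar vs Nguyen: Umar wins 4–3.
Umar vs Okoro: Okoro wins 4–3.
Umar vs Vance: Umar wins 4–3.
Nguyen vs Okoro: Nguyen wins 5–2.
Nguyen vs Vance: Nguyen wins 4–3.
Okoro vs Vance: Vance wins 4–3.
No candidate beats all others: Umar beats Nguyen beats Okoro beats Umar, a majority cycle.

No Condorcet winner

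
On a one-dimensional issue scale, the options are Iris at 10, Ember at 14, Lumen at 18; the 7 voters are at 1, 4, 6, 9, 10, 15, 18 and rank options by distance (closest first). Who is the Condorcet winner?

With single-peaked preferences on a line, the Condorcet winner is the candidate closest to the median voter.
The median voter (position 9) is closest to Iris at 10.
Check: Iris vs Lumen — voters closer to Iris: 5 of 7.

Iris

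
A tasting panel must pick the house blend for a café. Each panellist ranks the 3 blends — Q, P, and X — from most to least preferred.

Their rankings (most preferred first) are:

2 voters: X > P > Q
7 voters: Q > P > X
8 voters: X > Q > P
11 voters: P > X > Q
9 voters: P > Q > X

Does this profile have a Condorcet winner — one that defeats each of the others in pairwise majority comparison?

Head-to-head results (37 voters total):
Q vs P: P wins 22–15.
Q vs X: X wins 21–16.
P vs X: P wins 27–10.
P beats each rival — Q (22–15), X (27–10) — so P is the Condorcet winner.

Yes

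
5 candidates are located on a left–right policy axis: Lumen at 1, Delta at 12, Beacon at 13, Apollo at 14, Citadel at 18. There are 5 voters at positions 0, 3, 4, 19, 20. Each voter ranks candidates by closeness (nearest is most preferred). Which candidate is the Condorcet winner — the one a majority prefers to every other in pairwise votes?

With single-peaked preferences on a line, the Condorcet winner is the candidate closest to the median voter.
The median voter (position 4) is closest to Lumen at 1.
Check: Lumen vs Beacon — voters closer to Lumen: 3 of 5.

Lumen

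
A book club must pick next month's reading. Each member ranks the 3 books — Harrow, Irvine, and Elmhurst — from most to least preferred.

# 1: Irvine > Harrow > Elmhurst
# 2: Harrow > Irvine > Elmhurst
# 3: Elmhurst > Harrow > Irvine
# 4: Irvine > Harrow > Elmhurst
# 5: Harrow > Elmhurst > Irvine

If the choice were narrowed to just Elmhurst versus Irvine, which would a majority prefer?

Ballots ranking Elmhurst above Irvine: 2.
Ballots ranking Irvine above Elmhurst: 3.
Irvine wins the head-to-head, 3–2.

Irvine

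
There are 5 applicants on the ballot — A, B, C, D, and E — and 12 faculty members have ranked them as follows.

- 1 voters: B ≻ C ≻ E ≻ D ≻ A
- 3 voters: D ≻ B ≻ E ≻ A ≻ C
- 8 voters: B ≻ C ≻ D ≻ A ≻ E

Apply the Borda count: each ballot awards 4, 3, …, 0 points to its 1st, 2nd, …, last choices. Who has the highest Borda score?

B

Borda scores:
  A: 0 + 3·1 + 8·1 = 11
  B: 4 + 3·3 + 8·4 = 45
  C: 3 + 3·0 + 8·3 = 27
  D: 1 + 3·4 + 8·2 = 29
  E: 2 + 3·2 + 8·0 = 8
B has the highest total.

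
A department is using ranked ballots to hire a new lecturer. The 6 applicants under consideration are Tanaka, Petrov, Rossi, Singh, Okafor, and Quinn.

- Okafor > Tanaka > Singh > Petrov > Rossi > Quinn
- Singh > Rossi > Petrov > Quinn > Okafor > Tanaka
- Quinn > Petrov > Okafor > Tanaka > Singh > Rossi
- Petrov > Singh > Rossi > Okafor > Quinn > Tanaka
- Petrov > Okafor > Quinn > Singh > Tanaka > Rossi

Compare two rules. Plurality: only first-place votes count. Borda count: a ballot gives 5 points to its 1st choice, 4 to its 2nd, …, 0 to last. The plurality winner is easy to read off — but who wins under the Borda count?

Petrov

Plurality first-place counts: Tanaka 0, Petrov 2, Rossi 0, Singh 1, Okafor 1, Quinn 1 → Petrov.
Borda totals: Tanaka 7, Petrov 19, Rossi 8, Singh 15, Okafor 15, Quinn 11 → Petrov.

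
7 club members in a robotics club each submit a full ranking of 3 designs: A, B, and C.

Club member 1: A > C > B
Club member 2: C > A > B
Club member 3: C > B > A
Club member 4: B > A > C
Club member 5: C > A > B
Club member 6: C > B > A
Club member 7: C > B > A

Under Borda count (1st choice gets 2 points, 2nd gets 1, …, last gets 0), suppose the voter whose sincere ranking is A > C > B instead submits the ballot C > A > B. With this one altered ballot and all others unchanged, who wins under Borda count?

C

Borda totals with the altered ballot: A 4, B 5, C 12.
The winner is unchanged: still C.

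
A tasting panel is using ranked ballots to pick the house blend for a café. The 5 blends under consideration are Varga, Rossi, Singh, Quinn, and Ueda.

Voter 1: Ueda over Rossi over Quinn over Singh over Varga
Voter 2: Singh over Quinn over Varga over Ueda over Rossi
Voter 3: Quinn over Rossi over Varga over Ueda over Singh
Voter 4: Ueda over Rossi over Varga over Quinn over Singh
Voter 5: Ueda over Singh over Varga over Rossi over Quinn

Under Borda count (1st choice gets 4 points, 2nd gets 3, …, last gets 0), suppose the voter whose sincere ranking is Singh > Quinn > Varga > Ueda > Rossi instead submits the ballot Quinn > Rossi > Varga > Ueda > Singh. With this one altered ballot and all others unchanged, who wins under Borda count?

Ueda

Borda totals with the altered ballot: Varga 8, Rossi 13, Singh 4, Quinn 11, Ueda 14.
The winner is unchanged: still Ueda.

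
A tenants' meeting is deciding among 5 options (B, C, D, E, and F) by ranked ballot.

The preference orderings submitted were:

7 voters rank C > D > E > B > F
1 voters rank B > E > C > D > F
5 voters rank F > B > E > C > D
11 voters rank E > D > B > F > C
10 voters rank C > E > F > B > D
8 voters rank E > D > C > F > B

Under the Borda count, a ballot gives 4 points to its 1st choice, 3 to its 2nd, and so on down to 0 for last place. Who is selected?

Borda scores:
  B: 7·1 + 4 + 5·3 + 11·2 + 10·1 + 8·0 = 58
  C: 7·4 + 2 + 5·1 + 11·0 + 10·4 + 8·2 = 91
  D: 7·3 + 1 + 5·0 + 11·3 + 10·0 + 8·3 = 79
  E: 7·2 + 3 + 5·2 + 11·4 + 10·3 + 8·4 = 133
  F: 7·0 + 0 + 5·4 + 11·1 + 10·2 + 8·1 = 59
E has the highest total.

E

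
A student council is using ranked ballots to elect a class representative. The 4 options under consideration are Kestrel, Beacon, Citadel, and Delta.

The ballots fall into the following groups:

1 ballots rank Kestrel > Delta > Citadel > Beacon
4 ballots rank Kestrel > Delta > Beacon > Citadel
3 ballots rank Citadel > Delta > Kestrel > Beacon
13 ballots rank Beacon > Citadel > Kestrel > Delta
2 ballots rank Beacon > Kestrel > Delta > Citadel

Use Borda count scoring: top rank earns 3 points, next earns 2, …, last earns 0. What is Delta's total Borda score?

Borda scores:
  Kestrel: 3 + 4·3 + 3·1 + 13·1 + 2·2 = 35
  Beacon: 0 + 4·1 + 3·0 + 13·3 + 2·3 = 49
  Citadel: 1 + 4·0 + 3·3 + 13·2 + 2·0 = 36
  Delta: 2 + 4·2 + 3·2 + 13·0 + 2·1 = 18

18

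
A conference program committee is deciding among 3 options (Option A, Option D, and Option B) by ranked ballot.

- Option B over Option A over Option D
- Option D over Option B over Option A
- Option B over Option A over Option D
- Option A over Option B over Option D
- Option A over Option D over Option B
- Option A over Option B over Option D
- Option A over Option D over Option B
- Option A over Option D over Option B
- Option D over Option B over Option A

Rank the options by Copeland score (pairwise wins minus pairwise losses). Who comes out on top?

Pairwise results:
  Option A vs Option D: Option A wins 7–2.
  Option A vs Option B: Option A wins 5–4.
  Option D vs Option B: Option D wins 5–4.
Copeland scores (wins − losses):
  Option A: 2 − 0 = 2
  Option D: 1 − 1 = 0
  Option B: 0 − 2 = -2
Option A has the best Copeland score.

Option A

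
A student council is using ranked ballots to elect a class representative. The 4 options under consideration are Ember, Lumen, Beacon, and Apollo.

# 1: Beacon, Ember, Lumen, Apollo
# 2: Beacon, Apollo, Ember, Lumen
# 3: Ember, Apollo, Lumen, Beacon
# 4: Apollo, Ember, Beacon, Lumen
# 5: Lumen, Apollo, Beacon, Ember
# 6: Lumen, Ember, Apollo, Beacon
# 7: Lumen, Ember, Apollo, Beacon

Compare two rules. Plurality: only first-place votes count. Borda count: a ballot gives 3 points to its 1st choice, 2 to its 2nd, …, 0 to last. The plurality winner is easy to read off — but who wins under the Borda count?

Ember

Plurality first-place counts: Ember 1, Lumen 3, Beacon 2, Apollo 1 → Lumen.
Borda totals: Ember 12, Lumen 11, Beacon 8, Apollo 11 → Ember.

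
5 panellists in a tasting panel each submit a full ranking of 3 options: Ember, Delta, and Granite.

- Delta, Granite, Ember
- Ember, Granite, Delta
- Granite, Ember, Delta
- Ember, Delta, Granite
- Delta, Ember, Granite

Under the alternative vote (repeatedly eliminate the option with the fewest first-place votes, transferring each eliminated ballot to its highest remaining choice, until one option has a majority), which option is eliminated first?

Round 1: Ember 2, Delta 2, Granite 1. Granite has the fewest and is eliminated.
Round 2: Ember 3, Delta 2. Ember has a majority.

Granite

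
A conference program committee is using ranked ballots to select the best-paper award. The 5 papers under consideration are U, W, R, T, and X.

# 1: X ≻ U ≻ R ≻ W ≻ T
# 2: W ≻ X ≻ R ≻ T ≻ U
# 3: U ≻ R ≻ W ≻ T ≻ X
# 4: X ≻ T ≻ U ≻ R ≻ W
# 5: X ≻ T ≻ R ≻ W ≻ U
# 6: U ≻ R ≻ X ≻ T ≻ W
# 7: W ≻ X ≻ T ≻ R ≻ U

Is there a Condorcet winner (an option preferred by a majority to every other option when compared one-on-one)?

Yes

Head-to-head results (7 voters total):
U vs W: U wins 4–3.
U vs R: U wins 4–3.
U vs T: T wins 4–3.
U vs X: X wins 5–2.
W vs R: R wins 5–2.
W vs T: W wins 4–3.
W vs X: X wins 4–3.
R vs T: R wins 4–3.
R vs X: X wins 5–2.
T vs X: X wins 6–1.
X beats each rival — U (5–2), W (4–3), R (5–2), T (6–1) — so X is the Condorcet winner.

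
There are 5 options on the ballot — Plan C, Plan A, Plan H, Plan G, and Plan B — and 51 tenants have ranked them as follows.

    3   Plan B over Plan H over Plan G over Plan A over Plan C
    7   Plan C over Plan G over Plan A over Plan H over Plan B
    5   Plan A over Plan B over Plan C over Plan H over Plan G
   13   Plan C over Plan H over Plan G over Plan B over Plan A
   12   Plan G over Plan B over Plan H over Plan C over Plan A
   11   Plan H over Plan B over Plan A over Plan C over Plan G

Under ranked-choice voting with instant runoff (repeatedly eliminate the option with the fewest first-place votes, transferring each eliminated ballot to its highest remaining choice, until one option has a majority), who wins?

Round 1: Plan C 20, Plan G 12, Plan H 11, Plan A 5, Plan B 3. Plan B has the fewest and is eliminated.
Round 2: Plan C 20, Plan H 14, Plan G 12, Plan A 5. Plan A has the fewest and is eliminated.
Round 3: Plan C 25, Plan H 14, Plan G 12. Plan G has the fewest and is eliminated.
Round 4: Plan H 26, Plan C 25. Plan H has a majority.

Plan H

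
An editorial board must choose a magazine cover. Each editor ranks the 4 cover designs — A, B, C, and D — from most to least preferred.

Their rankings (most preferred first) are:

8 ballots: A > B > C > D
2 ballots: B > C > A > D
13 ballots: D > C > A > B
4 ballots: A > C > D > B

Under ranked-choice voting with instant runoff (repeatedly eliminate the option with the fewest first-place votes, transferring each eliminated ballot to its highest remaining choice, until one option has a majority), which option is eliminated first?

Round 1: D 13, A 12, B 2, C 0. C has the fewest and is eliminated.
Round 2: D 13, A 12, B 2. B has the fewest and is eliminated.
Round 3: A 14, D 13. A has a majority.

C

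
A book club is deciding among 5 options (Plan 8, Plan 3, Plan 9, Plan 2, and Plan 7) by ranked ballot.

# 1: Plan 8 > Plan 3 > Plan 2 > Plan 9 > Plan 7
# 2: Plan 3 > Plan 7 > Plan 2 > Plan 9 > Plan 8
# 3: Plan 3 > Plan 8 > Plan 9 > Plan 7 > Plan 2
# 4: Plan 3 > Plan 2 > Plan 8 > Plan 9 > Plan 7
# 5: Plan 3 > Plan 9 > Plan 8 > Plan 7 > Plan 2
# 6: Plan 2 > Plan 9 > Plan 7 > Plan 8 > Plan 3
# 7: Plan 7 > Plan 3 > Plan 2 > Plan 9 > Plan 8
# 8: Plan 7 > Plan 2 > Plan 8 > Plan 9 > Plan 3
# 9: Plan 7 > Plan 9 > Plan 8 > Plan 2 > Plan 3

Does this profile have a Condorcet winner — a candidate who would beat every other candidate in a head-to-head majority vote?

Yes

Head-to-head results (9 voters total):
Plan 8 vs Plan 3: Plan 3 wins 5–4.
Plan 8 vs Plan 9: Plan 9 wins 5–4.
Plan 8 vs Plan 2: Plan 2 wins 5–4.
Plan 8 vs Plan 7: Plan 7 wins 5–4.
Plan 3 vs Plan 9: Plan 3 wins 6–3.
Plan 3 vs Plan 2: Plan 3 wins 6–3.
Plan 3 vs Plan 7: Plan 3 wins 5–4.
Plan 9 vs Plan 2: Plan 2 wins 6–3.
Plan 9 vs Plan 7: Plan 9 wins 5–4.
Plan 2 vs Plan 7: Plan 7 wins 6–3.
Plan 3 beats each rival — Plan 8 (5–4), Plan 9 (6–3), Plan 2 (6–3), Plan 7 (5–4) — so Plan 3 is the Condorcet winner.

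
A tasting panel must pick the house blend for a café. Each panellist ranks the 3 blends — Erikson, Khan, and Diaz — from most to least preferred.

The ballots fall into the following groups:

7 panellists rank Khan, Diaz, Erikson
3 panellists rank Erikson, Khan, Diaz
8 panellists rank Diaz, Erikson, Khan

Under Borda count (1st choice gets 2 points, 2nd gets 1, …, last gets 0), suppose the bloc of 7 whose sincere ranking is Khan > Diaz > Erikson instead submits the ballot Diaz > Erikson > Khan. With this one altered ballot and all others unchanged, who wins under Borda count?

Diaz

Borda totals with the altered ballot: Erikson 21, Khan 3, Diaz 30.
The winner is unchanged: still Diaz.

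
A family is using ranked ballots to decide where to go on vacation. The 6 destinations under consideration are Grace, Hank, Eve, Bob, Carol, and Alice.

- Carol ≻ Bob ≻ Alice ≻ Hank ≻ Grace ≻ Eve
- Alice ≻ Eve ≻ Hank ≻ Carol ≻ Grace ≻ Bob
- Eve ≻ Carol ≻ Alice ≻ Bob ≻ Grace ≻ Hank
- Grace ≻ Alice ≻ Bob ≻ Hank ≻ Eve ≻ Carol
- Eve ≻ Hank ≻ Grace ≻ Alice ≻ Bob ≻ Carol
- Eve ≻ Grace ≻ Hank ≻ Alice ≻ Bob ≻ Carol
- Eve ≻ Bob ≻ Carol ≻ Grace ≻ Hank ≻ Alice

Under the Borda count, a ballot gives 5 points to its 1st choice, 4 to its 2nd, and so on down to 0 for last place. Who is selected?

Eve

Borda scores:
  Grace: 1 + 1 + 1 + 5 + 3 + 4 + 2 = 17
  Hank: 2 + 3 + 0 + 2 + 4 + 3 + 1 = 15
  Eve: 0 + 4 + 5 + 1 + 5 + 5 + 5 = 25
  Bob: 4 + 0 + 2 + 3 + 1 + 1 + 4 = 15
  Carol: 5 + 2 + 4 + 0 + 0 + 0 + 3 = 14
  Alice: 3 + 5 + 3 + 4 + 2 + 2 + 0 = 19
Eve has the highest total.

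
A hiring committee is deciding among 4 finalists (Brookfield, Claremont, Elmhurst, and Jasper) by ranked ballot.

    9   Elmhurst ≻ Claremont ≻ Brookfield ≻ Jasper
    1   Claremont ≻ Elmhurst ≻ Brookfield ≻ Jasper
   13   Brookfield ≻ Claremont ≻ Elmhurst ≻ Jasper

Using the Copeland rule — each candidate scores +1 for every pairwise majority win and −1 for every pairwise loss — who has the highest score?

Brookfield

Pairwise results:
  Brookfield vs Claremont: Brookfield wins 13–10.
  Brookfield vs Elmhurst: Brookfield wins 13–10.
  Brookfield vs Jasper: Brookfield wins 23–0.
  Claremont vs Elmhurst: Claremont wins 14–9.
  Claremont vs Jasper: Claremont wins 23–0.
  Elmhurst vs Jasper: Elmhurst wins 23–0.
Copeland scores (wins − losses):
  Brookfield: 3 − 0 = 3
  Claremont: 2 − 1 = 1
  Elmhurst: 1 − 2 = -1
  Jasper: 0 − 3 = -3
Brookfield has the best Copeland score.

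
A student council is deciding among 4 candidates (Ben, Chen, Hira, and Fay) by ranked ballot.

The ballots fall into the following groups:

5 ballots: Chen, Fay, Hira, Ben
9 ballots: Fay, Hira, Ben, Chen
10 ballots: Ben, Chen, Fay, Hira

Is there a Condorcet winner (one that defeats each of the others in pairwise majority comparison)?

No

Head-to-head results (24 voters total):
Ben vs Chen: Ben wins 19–5.
Ben vs Hira: Hira wins 14–10.
Ben vs Fay: Fay wins 14–10.
Chen vs Hira: Chen wins 15–9.
Chen vs Fay: Chen wins 15–9.
Hira vs Fay: Fay wins 24–0.
No candidate beats all others: Ben beats Chen beats Hira beats Ben, a majority cycle.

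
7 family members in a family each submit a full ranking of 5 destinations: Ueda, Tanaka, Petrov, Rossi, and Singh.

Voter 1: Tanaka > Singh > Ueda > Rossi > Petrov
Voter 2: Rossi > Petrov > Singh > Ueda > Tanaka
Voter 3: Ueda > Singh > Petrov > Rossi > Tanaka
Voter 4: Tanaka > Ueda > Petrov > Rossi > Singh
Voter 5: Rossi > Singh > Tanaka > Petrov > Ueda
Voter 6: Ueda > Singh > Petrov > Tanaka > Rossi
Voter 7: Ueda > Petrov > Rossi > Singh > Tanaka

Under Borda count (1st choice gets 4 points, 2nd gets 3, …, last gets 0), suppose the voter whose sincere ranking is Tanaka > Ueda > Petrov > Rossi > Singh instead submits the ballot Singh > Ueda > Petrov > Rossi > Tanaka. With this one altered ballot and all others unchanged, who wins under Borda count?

Singh

Borda totals with the altered ballot: Ueda 18, Tanaka 7, Petrov 13, Rossi 13, Singh 19.
The switch changes the winner from Ueda to Singh.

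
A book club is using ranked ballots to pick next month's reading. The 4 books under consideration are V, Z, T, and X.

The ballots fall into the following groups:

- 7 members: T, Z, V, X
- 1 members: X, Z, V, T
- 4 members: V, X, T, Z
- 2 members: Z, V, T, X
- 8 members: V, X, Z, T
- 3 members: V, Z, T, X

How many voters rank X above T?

13

Ballots ranking X above T: 1+4+8 = 13.
Ballots ranking T above X: 7+2+3 = 12.
So 13 of 25 voters prefer X to T.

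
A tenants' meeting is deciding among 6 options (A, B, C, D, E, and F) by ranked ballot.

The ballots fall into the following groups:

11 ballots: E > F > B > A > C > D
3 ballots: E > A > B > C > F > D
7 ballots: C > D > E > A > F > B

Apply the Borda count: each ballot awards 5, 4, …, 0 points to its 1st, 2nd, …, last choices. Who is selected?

E

Borda scores:
  A: 11·2 + 3·4 + 7·2 = 48
  B: 11·3 + 3·3 + 7·0 = 42
  C: 11·1 + 3·2 + 7·5 = 52
  D: 11·0 + 3·0 + 7·4 = 28
  E: 11·5 + 3·5 + 7·3 = 91
  F: 11·4 + 3·1 + 7·1 = 54
E has the highest total.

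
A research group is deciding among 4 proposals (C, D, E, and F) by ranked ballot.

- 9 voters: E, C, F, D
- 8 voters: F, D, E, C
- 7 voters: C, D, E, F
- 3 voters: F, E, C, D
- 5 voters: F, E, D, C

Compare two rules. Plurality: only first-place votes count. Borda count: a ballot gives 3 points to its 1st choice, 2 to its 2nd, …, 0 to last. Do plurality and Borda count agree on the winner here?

Plurality first-place counts: C 7, D 0, E 9, F 16 → F.
Borda totals: C 42, D 35, E 58, F 57 → E.
The two rules disagree: plurality picks F, Borda picks E.

No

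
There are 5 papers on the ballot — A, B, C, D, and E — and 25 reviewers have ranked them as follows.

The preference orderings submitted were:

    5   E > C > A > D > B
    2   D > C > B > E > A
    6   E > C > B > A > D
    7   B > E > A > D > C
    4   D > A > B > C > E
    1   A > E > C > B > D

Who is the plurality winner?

E

First-place vote totals:
  A: 1
  B: 7
  C: 0
  D: 6
  E: 11
E has the most first-place votes.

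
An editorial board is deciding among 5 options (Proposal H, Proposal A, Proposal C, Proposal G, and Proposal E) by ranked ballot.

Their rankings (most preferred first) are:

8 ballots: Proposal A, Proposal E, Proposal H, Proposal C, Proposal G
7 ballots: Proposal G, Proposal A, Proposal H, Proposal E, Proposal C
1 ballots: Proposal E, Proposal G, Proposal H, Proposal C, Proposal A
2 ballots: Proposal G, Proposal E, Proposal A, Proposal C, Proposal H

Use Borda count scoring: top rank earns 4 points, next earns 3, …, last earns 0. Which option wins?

Proposal A

Borda scores:
  Proposal H: 8·2 + 7·2 + 2 + 2·0 = 32
  Proposal A: 8·4 + 7·3 + 0 + 2·2 = 57
  Proposal C: 8·1 + 7·0 + 1 + 2·1 = 11
  Proposal G: 8·0 + 7·4 + 3 + 2·4 = 39
  Proposal E: 8·3 + 7·1 + 4 + 2·3 = 41
Proposal A has the highest total.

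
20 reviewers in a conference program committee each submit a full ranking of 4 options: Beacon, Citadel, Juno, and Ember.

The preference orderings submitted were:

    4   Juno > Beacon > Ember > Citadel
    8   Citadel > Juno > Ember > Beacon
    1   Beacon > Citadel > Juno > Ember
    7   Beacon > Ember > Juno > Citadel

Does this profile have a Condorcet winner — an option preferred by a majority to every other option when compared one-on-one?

Yes

Head-to-head results (20 voters total):
Beacon vs Citadel: Beacon wins 12–8.
Beacon vs Juno: Juno wins 12–8.
Beacon vs Ember: Beacon wins 12–8.
Citadel vs Juno: Juno wins 11–9.
Citadel vs Ember: Ember wins 11–9.
Juno vs Ember: Juno wins 13–7.
Juno beats each rival — Beacon (12–8), Citadel (11–9), Ember (13–7) — so Juno is the Condorcet winner.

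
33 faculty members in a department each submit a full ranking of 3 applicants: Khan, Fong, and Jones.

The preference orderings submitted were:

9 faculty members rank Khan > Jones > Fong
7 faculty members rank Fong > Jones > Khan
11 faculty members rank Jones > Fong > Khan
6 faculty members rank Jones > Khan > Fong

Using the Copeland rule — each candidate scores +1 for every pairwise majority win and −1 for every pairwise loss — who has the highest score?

Jones

Pairwise results:
  Khan vs Fong: Fong wins 18–15.
  Khan vs Jones: Jones wins 24–9.
  Fong vs Jones: Jones wins 26–7.
Copeland scores (wins − losses):
  Khan: 0 − 2 = -2
  Fong: 1 − 1 = 0
  Jones: 2 − 0 = 2
Jones has the best Copeland score.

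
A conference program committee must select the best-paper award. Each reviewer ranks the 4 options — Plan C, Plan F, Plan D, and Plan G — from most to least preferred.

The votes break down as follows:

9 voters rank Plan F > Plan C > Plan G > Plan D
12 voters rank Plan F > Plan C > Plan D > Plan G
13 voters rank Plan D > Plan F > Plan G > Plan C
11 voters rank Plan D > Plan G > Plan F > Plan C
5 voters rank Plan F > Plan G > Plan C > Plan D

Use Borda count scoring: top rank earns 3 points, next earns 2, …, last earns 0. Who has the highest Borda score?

Plan F

Borda scores:
  Plan C: 9·2 + 12·2 + 13·0 + 11·0 + 5·1 = 47
  Plan F: 9·3 + 12·3 + 13·2 + 11·1 + 5·3 = 115
  Plan D: 9·0 + 12·1 + 13·3 + 11·3 + 5·0 = 84
  Plan G: 9·1 + 12·0 + 13·1 + 11·2 + 5·2 = 54
Plan F has the highest total.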